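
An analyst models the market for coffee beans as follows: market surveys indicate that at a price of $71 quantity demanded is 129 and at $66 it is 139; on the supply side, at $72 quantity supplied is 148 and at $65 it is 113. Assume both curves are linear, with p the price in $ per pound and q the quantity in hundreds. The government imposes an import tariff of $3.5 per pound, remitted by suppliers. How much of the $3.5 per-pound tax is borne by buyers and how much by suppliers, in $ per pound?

Buyers bear $2.5 per pound; suppliers bear $1 per pound.

Demand slope: (139 − 129)/(66 − 71) = -2, so qd = 271 − 2p.
Supply slope: (113 − 148)/(65 − 72) = 5, so qs = 5p − 212.
Without the tax, 271 − 2p = 5p − 212 gives 7p = 483, so p* = $69 and q* = 133.
With the tax collected from suppliers, supply shifts: qs = 5(p − 3.5) − 212.
New equilibrium: buyers pay $71.5, suppliers receive $68, q = 128. (Wedge: pb − ps = 3.5.)
Burden on buyers: $2.5; on suppliers: $1. (They sum to $3.5.)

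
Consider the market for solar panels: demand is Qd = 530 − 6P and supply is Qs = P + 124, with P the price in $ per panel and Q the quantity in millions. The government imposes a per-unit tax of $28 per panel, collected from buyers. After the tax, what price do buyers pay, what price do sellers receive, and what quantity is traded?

Buyers pay $62; sellers receive $34; quantity = 158.

Before the tax: set 530 − 6P = P + 124 → P* = $58, Q* = 182.
With the tax collected from buyers, demand (in seller-price terms) shifts: Qd = 530 − 6(P + 28).
New equilibrium: buyers pay $62, sellers receive $34, Q = 158. (Wedge: Pb − Ps = 28.)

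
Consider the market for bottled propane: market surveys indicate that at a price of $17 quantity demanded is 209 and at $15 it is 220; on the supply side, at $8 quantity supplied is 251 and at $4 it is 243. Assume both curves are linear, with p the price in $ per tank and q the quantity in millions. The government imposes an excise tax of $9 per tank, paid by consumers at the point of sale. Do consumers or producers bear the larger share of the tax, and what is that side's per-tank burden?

Demand slope: (220 − 209)/(15 − 17) = -5.5, so qd = 302.5 − 5.5p.
Supply slope: (243 − 251)/(4 − 8) = 2, so qs = 2p + 235.
Without the tax, 302.5 − 5.5p = 2p + 235 gives 7.5p = 67.5, so p* = $9 and q* = 253.
With the tax collected from consumers, demand (in seller-price terms) shifts: qd = 302.5 − 5.5(p + 9).
Solving gives q = 239.8 with consumers paying $11.4 and producers receiving $2.4 (the $9 wedge).
Per-tank burden: consumers $2.4, producers $6.6.
Producers take the larger share because supply is less price-elastic here (demand slope 5.5 vs supply slope 2).
The less price-elastic side of the market bears the larger share of a per-unit tax.

Producers bear the larger share: $6.6 per tank.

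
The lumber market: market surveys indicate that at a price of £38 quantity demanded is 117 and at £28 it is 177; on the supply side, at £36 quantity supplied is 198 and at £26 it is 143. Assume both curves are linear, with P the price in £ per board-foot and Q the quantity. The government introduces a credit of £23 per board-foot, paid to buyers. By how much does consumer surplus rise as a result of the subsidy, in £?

Consumer surplus rises by £2178.

Demand slope: (177 − 117)/(28 − 38) = -6, so Qd = 345 − 6P.
Supply slope: (143 − 198)/(26 − 36) = 5.5, so Qs = 5.5P.
Without the subsidy, 345 − 6P = 5.5P gives 11.5P = 345, so P* = £30 and Q* = 165.
With a per-unit subsidy paid to buyers, each effectively pays P − 23, so demand becomes Qd = 345 − 6(P − 23).
Solving gives Q = 231 with buyers paying £19 and sellers receiving £42 (the £23 wedge).
ΔCS is the trapezoid between Q = 231 and Q = 165 of height £11: ½ · (165 + 231) · 11 = £2178.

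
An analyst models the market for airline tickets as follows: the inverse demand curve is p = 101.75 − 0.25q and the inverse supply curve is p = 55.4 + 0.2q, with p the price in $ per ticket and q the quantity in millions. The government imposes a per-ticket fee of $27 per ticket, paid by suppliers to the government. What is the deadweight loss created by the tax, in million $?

Deadweight loss = $810 million.

Rewrite in direct form: qd = 407 − 4p and qs = 5p − 277.
Before the tax: set 407 − 4p = 5p − 277 → p* = $76, q* = 103.
With the tax collected from suppliers, supply shifts: qs = 5(p − 27) − 277.
Solving gives q = 43 with buyers paying $91 and suppliers receiving $64 (the $27 wedge).
Quantity falls by |ΔQ| = |103 − 43| = 60.
DWL = ½ · t · |ΔQ| = ½ · 27 · 60 = $810.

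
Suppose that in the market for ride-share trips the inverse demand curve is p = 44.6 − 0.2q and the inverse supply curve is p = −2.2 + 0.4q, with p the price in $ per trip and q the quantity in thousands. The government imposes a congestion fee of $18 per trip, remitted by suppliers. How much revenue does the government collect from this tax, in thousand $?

Inverting to q(p) form: qd = 223 − 5p; qs = 2.5p + 5.5.
Before the tax: set 223 − 5p = 2.5p + 5.5 → p* = $29, q* = 78.
With the tax collected from suppliers, supply shifts: qs = 2.5(p − 18) + 5.5.
Solving gives q = 48 with buyers paying $35 and suppliers receiving $17 (the $18 wedge).
Revenue = t · Q = 18 · 48 = $864.

Tax revenue = $864 thousand.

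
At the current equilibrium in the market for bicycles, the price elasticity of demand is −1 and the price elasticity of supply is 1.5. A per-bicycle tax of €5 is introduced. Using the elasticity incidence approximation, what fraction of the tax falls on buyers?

Incidence ratio: buyers' share ≈ εs / (εs + |εd|) = 1.5 / (1.5 + 1) = 0.6.
Supply is the more elastic side, so buyers bear the larger share.

Buyers' share ≈ 0.6.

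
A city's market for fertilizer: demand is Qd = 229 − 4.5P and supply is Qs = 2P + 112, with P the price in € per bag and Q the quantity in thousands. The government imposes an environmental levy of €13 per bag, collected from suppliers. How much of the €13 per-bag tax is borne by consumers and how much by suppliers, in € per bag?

Consumers bear €4 per bag; suppliers bear €9 per bag.

Without the tax, 229 − 4.5P = 2P + 112 gives 6.5P = 117, so P* = €18 and Q* = 148.
With the tax collected from suppliers, supply shifts: Qs = 2(P − 13) + 112.
New equilibrium: consumers pay €22, suppliers receive €9, Q = 130. (Wedge: Pb − Ps = 13.)
Burden on consumers: €4; on suppliers: €9. (They sum to €13.)
The less price-elastic side of the market bears the larger share of a per-unit tax.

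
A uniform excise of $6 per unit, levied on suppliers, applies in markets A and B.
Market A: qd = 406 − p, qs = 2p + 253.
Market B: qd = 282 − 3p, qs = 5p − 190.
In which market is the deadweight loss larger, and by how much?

Market A: pre-tax p* = $51, q* = 355; post-tax q = 351; deadweight loss = $12.
Market B: pre-tax p* = $59, q* = 105; post-tax q = 93.75; deadweight loss = $33.75.
Difference: $12 vs $33.75 → market B is larger by $21.75.

Market B, by $21.75.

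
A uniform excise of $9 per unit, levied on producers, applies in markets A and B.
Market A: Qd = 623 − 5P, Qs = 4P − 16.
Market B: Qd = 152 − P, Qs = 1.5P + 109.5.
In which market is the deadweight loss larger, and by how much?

Market A: pre-tax P* = $71, Q* = 268; post-tax Q = 248; deadweight loss = $90.
Market B: pre-tax P* = $17, Q* = 135; post-tax Q = 129.6; deadweight loss = $24.3.
Difference: $90 vs $24.3 → market A is larger by $65.7.

Market A, by $65.7.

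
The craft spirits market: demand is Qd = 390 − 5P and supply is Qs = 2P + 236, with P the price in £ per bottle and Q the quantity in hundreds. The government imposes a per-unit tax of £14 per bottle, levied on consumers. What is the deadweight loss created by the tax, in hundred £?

Before the tax: set 390 − 5P = 2P + 236 → P* = £22, Q* = 280.
With the tax collected from consumers, demand (in seller-price terms) shifts: Qd = 390 − 5(P + 14).
New equilibrium: consumers pay £26, suppliers receive £12, Q = 260. (Wedge: Pb − Ps = 14.)
Quantity falls by |ΔQ| = |280 − 260| = 20.
DWL = ½ · t · |ΔQ| = ½ · 14 · 20 = £140.

Deadweight loss = £140 hundred.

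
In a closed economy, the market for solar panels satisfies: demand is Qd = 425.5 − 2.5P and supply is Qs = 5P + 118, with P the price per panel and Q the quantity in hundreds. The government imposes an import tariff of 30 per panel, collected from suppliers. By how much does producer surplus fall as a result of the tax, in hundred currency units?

Without the tax, 425.5 − 2.5P = 5P + 118 gives 7.5P = 307.5, so P* = 41 and Q* = 323.
With the tax collected from suppliers, supply shifts: Qs = 5(P − 30) + 118.
New equilibrium: buyers pay 61, suppliers receive 31, Q = 273. (Wedge: Pb − Ps = 30.)
ΔPS is the trapezoid between Q = 273 and Q = 323 of height 10: ½ · (323 + 273) · 10 = 2980.

Producer surplus falls by 2980 hundred.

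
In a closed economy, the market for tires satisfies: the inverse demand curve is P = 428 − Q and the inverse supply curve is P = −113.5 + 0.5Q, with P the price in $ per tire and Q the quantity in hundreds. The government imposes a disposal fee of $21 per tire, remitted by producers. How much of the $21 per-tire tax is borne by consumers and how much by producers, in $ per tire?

Consumers bear $14 per tire; producers bear $7 per tire.

Inverting to Q(P) form: Qd = 428 − P; Qs = 2P + 227.
Before the tax: set 428 − P = 2P + 227 → P* = $67, Q* = 361.
With the tax collected from producers, supply shifts: Qs = 2(P − 21) + 227.
Solving gives Q = 347 with consumers paying $81 and producers receiving $60 (the $21 wedge).
Burden on consumers: $14; on producers: $7. (They sum to $21.)
The less price-elastic side of the market bears the larger share of a per-unit tax.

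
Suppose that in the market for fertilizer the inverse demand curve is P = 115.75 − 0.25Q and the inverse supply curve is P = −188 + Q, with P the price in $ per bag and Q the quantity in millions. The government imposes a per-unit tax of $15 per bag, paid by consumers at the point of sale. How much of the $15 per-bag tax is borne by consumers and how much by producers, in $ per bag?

Consumers bear $3 per bag; producers bear $12 per bag.

Inverting to Q(P) form: Qd = 463 − 4P; Qs = P + 188.
Before the tax: set 463 − 4P = P + 188 → P* = $55, Q* = 243.
With the tax collected from consumers, demand (in seller-price terms) shifts: Qd = 463 − 4(P + 15).
New equilibrium: consumers pay $58, producers receive $43, Q = 231. (Wedge: Pb − Ps = 15.)
Burden on consumers: $3; on producers: $12. (They sum to $15.)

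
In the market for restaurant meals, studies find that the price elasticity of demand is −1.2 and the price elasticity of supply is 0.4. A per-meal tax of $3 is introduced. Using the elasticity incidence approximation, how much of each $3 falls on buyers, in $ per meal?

Incidence ratio: buyers' share ≈ εs / (εs + |εd|) = 0.4 / (0.4 + 1.2) = 0.25.
So buyers bear ≈ 0.25 × $3 = $0.75; suppliers bear $2.25.

Buyers bear ≈ $0.75 per meal.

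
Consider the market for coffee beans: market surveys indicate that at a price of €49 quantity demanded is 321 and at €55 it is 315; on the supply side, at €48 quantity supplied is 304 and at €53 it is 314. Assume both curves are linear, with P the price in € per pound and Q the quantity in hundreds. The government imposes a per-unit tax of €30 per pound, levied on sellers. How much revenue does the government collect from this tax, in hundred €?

Demand slope: (315 − 321)/(55 − 49) = -1, so Qd = 370 − P.
Supply slope: (314 − 304)/(53 − 48) = 2, so Qs = 2P + 208.
Without the tax, 370 − P = 2P + 208 gives 3P = 162, so P* = €54 and Q* = 316.
With the tax collected from sellers, supply shifts: Qs = 2(P − 30) + 208.
Solving gives Q = 296 with buyers paying €74 and sellers receiving €44 (the €30 wedge).
Revenue = t · Q = 30 · 296 = €8880.

Tax revenue = €8880 hundred.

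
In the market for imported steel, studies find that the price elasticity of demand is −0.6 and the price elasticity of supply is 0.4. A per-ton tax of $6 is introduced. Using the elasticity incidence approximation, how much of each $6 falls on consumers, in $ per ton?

Consumers bear ≈ $2.4 per ton.

Incidence ratio: consumers' share ≈ εs / (εs + |εd|) = 0.4 / (0.4 + 0.6) = 0.4.
So consumers bear ≈ 0.4 × $6 = $2.4; suppliers bear $3.6.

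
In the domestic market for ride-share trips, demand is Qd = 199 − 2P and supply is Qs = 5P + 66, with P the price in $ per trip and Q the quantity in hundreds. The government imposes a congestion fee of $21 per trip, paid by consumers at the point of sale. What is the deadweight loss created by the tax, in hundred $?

Without the tax, 199 − 2P = 5P + 66 gives 7P = 133, so P* = $19 and Q* = 161.
With the tax collected from consumers, demand (in seller-price terms) shifts: Qd = 199 − 2(P + 21).
Solving gives Q = 131 with consumers paying $34 and suppliers receiving $13 (the $21 wedge).
Quantity falls by |ΔQ| = |161 − 131| = 30.
DWL = ½ · t · |ΔQ| = ½ · 21 · 30 = $315.

Deadweight loss = $315 hundred.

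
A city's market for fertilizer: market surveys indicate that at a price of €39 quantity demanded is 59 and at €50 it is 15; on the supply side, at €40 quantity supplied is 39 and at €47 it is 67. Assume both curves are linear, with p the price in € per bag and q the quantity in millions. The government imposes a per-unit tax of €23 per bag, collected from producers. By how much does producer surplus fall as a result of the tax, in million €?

Demand slope: (15 − 59)/(50 − 39) = -4, so qd = 215 − 4p.
Supply slope: (67 − 39)/(47 − 40) = 4, so qs = 4p − 121.
Without the tax, 215 − 4p = 4p − 121 gives 8p = 336, so p* = €42 and q* = 47.
With the tax collected from producers, supply shifts: qs = 4(p − 23) − 121.
New equilibrium: buyers pay €53.5, producers receive €30.5, q = 1. (Wedge: pb − ps = 23.)
ΔPS is the trapezoid between Q = 1 and Q = 47 of height €11.5: ½ · (47 + 1) · 11.5 = €276.

Producer surplus falls by €276 million.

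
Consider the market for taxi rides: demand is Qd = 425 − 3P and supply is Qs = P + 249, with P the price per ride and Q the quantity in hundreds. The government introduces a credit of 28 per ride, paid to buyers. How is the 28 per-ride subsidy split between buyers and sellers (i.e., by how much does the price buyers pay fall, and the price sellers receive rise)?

Buyers gain 7 per ride; sellers gain 21 per ride.

Without the subsidy, 425 − 3P = P + 249 gives 4P = 176, so P* = 44 and Q* = 293.
With a per-unit subsidy paid to buyers, each effectively pays P − 28, so demand becomes Qd = 425 − 3(P − 28).
Solving gives Q = 314 with buyers paying 37 and sellers receiving 65 (the 28 wedge).
Gain to buyers: 7; to sellers: 21. (They sum to 28.)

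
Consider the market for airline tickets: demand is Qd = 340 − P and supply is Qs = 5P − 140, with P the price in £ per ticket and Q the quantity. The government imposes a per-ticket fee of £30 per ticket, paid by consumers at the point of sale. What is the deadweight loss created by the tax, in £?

Before the tax: set 340 − P = 5P − 140 → P* = £80, Q* = 260.
With the tax collected from consumers, demand (in seller-price terms) shifts: Qd = 340 − (P + 30).
Solving gives Q = 235 with consumers paying £105 and producers receiving £75 (the £30 wedge).
Quantity falls by |ΔQ| = |260 − 235| = 25.
DWL = ½ · t · |ΔQ| = ½ · 30 · 25 = £375.

Deadweight loss = £375.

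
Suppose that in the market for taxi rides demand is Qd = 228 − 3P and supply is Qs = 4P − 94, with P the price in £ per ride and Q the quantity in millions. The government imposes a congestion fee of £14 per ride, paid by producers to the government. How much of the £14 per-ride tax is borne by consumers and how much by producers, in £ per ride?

Without the tax, 228 − 3P = 4P − 94 gives 7P = 322, so P* = £46 and Q* = 90.
With the tax collected from producers, supply shifts: Qs = 4(P − 14) − 94.
New equilibrium: consumers pay £54, producers receive £40, Q = 66. (Wedge: Pb − Ps = 14.)
Burden on consumers: £8; on producers: £6. (They sum to £14.)

Consumers bear £8 per ride; producers bear £6 per ride.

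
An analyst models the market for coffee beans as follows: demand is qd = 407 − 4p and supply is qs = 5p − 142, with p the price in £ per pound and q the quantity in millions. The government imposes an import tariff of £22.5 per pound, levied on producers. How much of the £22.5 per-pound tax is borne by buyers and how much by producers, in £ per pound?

Before the tax: set 407 − 4p = 5p − 142 → p* = £61, q* = 163.
With the tax collected from producers, supply shifts: qs = 5(p − 22.5) − 142.
New equilibrium: buyers pay £73.5, producers receive £51, q = 113. (Wedge: pb − ps = 22.5.)
Burden on buyers: £12.5; on producers: £10. (They sum to £22.5.)
The less price-elastic side of the market bears the larger share of a per-unit tax.

Buyers bear £12.5 per pound; producers bear £10 per pound.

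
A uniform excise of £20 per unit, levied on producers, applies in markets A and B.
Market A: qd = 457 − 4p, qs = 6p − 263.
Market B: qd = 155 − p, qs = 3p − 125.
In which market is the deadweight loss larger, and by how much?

Market A, by £330.

Market A: pre-tax p* = £72, q* = 169; post-tax q = 121; deadweight loss = £480.
Market B: pre-tax p* = £70, q* = 85; post-tax q = 70; deadweight loss = £150.
Difference: £480 vs £150 → market A is larger by £330.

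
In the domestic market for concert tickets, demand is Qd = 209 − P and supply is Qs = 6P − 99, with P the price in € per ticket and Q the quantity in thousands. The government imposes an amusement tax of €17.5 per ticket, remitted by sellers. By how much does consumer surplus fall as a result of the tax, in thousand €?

Consumer surplus falls by €2362.5 thousand.

Before the tax: set 209 − P = 6P − 99 → P* = €44, Q* = 165.
With the tax collected from sellers, supply shifts: Qs = 6(P − 17.5) − 99.
Solving gives Q = 150 with consumers paying €59 and sellers receiving €41.5 (the €17.5 wedge).
ΔCS is the trapezoid between Q = 150 and Q = 165 of height €15: ½ · (165 + 150) · 15 = €2362.5.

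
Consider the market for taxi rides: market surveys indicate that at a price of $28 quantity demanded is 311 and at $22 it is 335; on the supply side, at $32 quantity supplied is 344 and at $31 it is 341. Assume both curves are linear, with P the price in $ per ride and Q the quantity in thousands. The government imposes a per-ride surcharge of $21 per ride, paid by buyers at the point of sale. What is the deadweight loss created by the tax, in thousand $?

Deadweight loss = $378 thousand.

Demand slope: (335 − 311)/(22 − 28) = -4, so Qd = 423 − 4P.
Supply slope: (341 − 344)/(31 − 32) = 3, so Qs = 3P + 248.
Without the tax, 423 − 4P = 3P + 248 gives 7P = 175, so P* = $25 and Q* = 323.
With the tax collected from buyers, demand (in seller-price terms) shifts: Qd = 423 − 4(P + 21).
Solving gives Q = 287 with buyers paying $34 and suppliers receiving $13 (the $21 wedge).
Quantity falls by |ΔQ| = |323 − 287| = 36.
DWL = ½ · t · |ΔQ| = ½ · 21 · 36 = $378.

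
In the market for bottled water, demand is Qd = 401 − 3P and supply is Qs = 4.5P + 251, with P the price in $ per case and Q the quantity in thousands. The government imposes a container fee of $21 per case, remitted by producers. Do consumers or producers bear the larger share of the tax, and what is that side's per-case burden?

Without the tax, 401 − 3P = 4.5P + 251 gives 7.5P = 150, so P* = $20 and Q* = 341.
With the tax collected from producers, supply shifts: Qs = 4.5(P − 21) + 251.
Solving gives Q = 303.2 with consumers paying $32.6 and producers receiving $11.6 (the $21 wedge).
Per-case burden: consumers $12.6, producers $8.4.
Consumers take the larger share because demand is less price-elastic here (demand slope 3 vs supply slope 4.5).

Consumers bear the larger share: $12.6 per case.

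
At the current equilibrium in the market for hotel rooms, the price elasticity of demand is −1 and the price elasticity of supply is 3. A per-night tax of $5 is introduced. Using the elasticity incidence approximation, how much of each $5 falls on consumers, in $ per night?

Incidence ratio: consumers' share ≈ εs / (εs + |εd|) = 3 / (3 + 1) = 0.75.
So consumers bear ≈ 0.75 × $5 = $3.75; suppliers bear $1.25.

Consumers bear ≈ $3.75 per night.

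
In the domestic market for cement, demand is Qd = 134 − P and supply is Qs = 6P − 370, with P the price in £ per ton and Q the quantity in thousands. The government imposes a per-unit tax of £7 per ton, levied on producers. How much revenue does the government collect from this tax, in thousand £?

Without the tax, 134 − P = 6P − 370 gives 7P = 504, so P* = £72 and Q* = 62.
With the tax collected from producers, supply shifts: Qs = 6(P − 7) − 370.
New equilibrium: consumers pay £78, producers receive £71, Q = 56. (Wedge: Pb − Ps = 7.)
Revenue = t · Q = 7 · 56 = £392.

Tax revenue = £392 thousand.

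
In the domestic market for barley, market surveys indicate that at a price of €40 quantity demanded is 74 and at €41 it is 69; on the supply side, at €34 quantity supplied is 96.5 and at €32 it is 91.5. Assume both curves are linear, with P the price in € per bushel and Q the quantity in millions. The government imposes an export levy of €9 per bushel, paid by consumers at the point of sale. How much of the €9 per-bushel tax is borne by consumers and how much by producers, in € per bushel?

Demand slope: (69 − 74)/(41 − 40) = -5, so Qd = 274 − 5P.
Supply slope: (91.5 − 96.5)/(32 − 34) = 2.5, so Qs = 2.5P + 11.5.
Before the tax: set 274 − 5P = 2.5P + 11.5 → P* = €35, Q* = 99.
With the tax collected from consumers, demand (in seller-price terms) shifts: Qd = 274 − 5(P + 9).
New equilibrium: consumers pay €38, producers receive €29, Q = 84. (Wedge: Pb − Ps = 9.)
Burden on consumers: €3; on producers: €6. (They sum to €9.)

Consumers bear €3 per bushel; producers bear €6 per bushel.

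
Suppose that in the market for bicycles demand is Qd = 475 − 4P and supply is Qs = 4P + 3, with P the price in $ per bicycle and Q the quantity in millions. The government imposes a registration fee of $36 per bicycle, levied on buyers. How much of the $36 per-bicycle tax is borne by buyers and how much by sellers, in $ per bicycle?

Without the tax, 475 − 4P = 4P + 3 gives 8P = 472, so P* = $59 and Q* = 239.
With the tax collected from buyers, demand (in seller-price terms) shifts: Qd = 475 − 4(P + 36).
Solving gives Q = 167 with buyers paying $77 and sellers receiving $41 (the $36 wedge).
Burden on buyers: $18; on sellers: $18. (They sum to $36.)

Buyers bear $18 per bicycle; sellers bear $18 per bicycle.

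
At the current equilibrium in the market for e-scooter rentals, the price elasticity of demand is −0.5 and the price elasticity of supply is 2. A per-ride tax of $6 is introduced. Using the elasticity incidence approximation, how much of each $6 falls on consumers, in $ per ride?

Incidence ratio: consumers' share ≈ εs / (εs + |εd|) = 2 / (2 + 0.5) = 0.8.
So consumers bear ≈ 0.8 × $6 = $4.8; suppliers bear $1.2.

Consumers bear ≈ $4.8 per ride.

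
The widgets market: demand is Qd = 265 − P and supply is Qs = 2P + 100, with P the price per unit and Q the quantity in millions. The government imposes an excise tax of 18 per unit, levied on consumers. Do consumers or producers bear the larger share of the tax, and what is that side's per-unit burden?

Without the tax, 265 − P = 2P + 100 gives 3P = 165, so P* = 55 and Q* = 210.
With the tax collected from consumers, demand (in seller-price terms) shifts: Qd = 265 − (P + 18).
Solving gives Q = 198 with consumers paying 67 and producers receiving 49 (the 18 wedge).
Per-unit burden: consumers 12, producers 6.
Consumers take the larger share because demand is less price-elastic here (demand slope 1 vs supply slope 2).

Consumers bear the larger share: 12 per unit.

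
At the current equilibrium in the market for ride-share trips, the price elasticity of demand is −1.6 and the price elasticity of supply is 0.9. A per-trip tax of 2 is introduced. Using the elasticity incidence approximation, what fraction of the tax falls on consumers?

Consumers' share ≈ 0.36.

Incidence ratio: consumers' share ≈ εs / (εs + |εd|) = 0.9 / (0.9 + 1.6) = 0.36.
Supply is the less elastic side, so consumers bear the smaller share.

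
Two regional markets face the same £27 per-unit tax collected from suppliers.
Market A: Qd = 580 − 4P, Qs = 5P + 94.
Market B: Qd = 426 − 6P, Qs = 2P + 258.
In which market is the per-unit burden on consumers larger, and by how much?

Market A, by £8.25.

Market A: pre-tax P* = £54, Q* = 364; post-tax Q = 304; per-unit burden on consumers = £15.
Market B: pre-tax P* = £21, Q* = 300; post-tax Q = 259.5; per-unit burden on consumers = £6.75.
Difference: £15 vs £6.75 → market A is larger by £8.25.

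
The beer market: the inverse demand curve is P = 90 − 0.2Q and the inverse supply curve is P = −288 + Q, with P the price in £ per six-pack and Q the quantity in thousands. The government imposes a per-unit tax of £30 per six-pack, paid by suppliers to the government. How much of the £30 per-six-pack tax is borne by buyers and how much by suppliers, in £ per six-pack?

Rewrite in direct form: Qd = 450 − 5P and Qs = P + 288.
Without the tax, 450 − 5P = P + 288 gives 6P = 162, so P* = £27 and Q* = 315.
With the tax collected from suppliers, supply shifts: Qs = (P − 30) + 288.
New equilibrium: buyers pay £32, suppliers receive £2, Q = 290. (Wedge: Pb − Ps = 30.)
Burden on buyers: £5; on suppliers: £25. (They sum to £30.)
The less price-elastic side of the market bears the larger share of a per-unit tax.

Buyers bear £5 per six-pack; suppliers bear £25 per six-pack.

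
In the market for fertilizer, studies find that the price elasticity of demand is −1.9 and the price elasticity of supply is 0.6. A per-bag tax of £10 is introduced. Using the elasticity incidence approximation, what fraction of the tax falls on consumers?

Consumers' share ≈ 0.24.

Incidence ratio: consumers' share ≈ εs / (εs + |εd|) = 0.6 / (0.6 + 1.9) = 0.24.
Supply is the less elastic side, so consumers bear the smaller share.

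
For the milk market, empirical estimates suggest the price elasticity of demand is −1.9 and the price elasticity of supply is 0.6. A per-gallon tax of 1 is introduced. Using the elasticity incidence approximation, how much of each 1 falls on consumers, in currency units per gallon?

Consumers bear ≈ 0.24 per gallon.

Incidence ratio: consumers' share ≈ εs / (εs + |εd|) = 0.6 / (0.6 + 1.9) = 0.24.
So consumers bear ≈ 0.24 × 1 = 0.24; sellers bear 0.76.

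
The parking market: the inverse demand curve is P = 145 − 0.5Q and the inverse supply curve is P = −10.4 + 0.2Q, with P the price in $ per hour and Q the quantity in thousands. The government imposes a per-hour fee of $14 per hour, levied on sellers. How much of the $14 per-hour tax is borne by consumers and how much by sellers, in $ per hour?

Consumers bear $10 per hour; sellers bear $4 per hour.

Inverting to Q(P) form: Qd = 290 − 2P; Qs = 5P + 52.
Without the tax, 290 − 2P = 5P + 52 gives 7P = 238, so P* = $34 and Q* = 222.
With the tax collected from sellers, supply shifts: Qs = 5(P − 14) + 52.
Solving gives Q = 202 with consumers paying $44 and sellers receiving $30 (the $14 wedge).
Burden on consumers: $10; on sellers: $4. (They sum to $14.)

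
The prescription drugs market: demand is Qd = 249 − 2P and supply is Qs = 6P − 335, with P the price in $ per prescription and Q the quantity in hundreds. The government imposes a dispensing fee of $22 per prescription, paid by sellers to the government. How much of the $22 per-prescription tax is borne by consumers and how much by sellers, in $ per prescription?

Without the tax, 249 − 2P = 6P − 335 gives 8P = 584, so P* = $73 and Q* = 103.
With the tax collected from sellers, supply shifts: Qs = 6(P − 22) − 335.
New equilibrium: consumers pay $89.5, sellers receive $67.5, Q = 70. (Wedge: Pb − Ps = 22.)
Burden on consumers: $16.5; on sellers: $5.5. (They sum to $22.)

Consumers bear $16.5 per prescription; sellers bear $5.5 per prescription.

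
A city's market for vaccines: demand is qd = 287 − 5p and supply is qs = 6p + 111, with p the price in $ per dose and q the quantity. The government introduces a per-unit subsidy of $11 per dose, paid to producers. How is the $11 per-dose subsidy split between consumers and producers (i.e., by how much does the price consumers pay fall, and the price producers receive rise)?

Consumers gain $6 per dose; producers gain $5 per dose.

Without the subsidy, 287 − 5p = 6p + 111 gives 11p = 176, so p* = $16 and q* = 207.
With a per-unit subsidy paid to producers, each receives p + 11 per unit sold, so supply becomes qs = 6(p + 11) + 111.
New equilibrium: consumers pay $10, producers receive $21, q = 237. (Wedge: pb − ps = −11.)
Gain to consumers: $6; to producers: $5. (They sum to $11.)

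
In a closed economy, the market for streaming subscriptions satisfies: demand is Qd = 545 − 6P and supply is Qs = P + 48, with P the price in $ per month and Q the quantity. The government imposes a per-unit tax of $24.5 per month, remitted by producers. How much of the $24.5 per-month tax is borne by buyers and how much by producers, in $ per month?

Without the tax, 545 − 6P = P + 48 gives 7P = 497, so P* = $71 and Q* = 119.
With the tax collected from producers, supply shifts: Qs = (P − 24.5) + 48.
New equilibrium: buyers pay $74.5, producers receive $50, Q = 98. (Wedge: Pb − Ps = 24.5.)
Burden on buyers: $3.5; on producers: $21. (They sum to $24.5.)

Buyers bear $3.5 per month; producers bear $21 per month.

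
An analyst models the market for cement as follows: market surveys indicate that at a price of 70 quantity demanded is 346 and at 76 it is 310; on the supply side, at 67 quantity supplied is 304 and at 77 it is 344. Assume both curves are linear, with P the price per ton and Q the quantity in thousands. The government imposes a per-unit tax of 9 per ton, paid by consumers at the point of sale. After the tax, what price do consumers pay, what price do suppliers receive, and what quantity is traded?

Demand slope: (310 − 346)/(76 − 70) = -6, so Qd = 766 − 6P.
Supply slope: (344 − 304)/(77 − 67) = 4, so Qs = 4P + 36.
Before the tax: set 766 − 6P = 4P + 36 → P* = 73, Q* = 328.
With the tax collected from consumers, demand (in seller-price terms) shifts: Qd = 766 − 6(P + 9).
New equilibrium: consumers pay 76.6, suppliers receive 67.6, Q = 306.4. (Wedge: Pb − Ps = 9.)
The less price-elastic side of the market bears the larger share of a per-unit tax.

Consumers pay 76.6; suppliers receive 67.6; quantity = 306.4.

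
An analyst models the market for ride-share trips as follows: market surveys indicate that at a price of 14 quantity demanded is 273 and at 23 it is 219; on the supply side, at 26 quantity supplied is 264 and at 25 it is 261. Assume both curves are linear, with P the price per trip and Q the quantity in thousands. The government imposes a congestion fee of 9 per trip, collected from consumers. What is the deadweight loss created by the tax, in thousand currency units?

Demand slope: (219 − 273)/(23 − 14) = -6, so Qd = 357 − 6P.
Supply slope: (261 − 264)/(25 − 26) = 3, so Qs = 3P + 186.
Before the tax: set 357 − 6P = 3P + 186 → P* = 19, Q* = 243.
With the tax collected from consumers, demand (in seller-price terms) shifts: Qd = 357 − 6(P + 9).
Solving gives Q = 225 with consumers paying 22 and sellers receiving 13 (the 9 wedge).
Quantity falls by |ΔQ| = |243 − 225| = 18.
DWL = ½ · t · |ΔQ| = ½ · 9 · 18 = 81.

Deadweight loss = 81 thousand.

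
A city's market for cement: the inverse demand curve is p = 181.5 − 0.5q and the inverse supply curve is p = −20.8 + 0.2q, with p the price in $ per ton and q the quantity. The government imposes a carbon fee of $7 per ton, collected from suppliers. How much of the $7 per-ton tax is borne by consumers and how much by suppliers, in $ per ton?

Consumers bear $5 per ton; suppliers bear $2 per ton.

Rewrite in direct form: qd = 363 − 2p and qs = 5p + 104.
Without the tax, 363 − 2p = 5p + 104 gives 7p = 259, so p* = $37 and q* = 289.
With the tax collected from suppliers, supply shifts: qs = 5(p − 7) + 104.
New equilibrium: consumers pay $42, suppliers receive $35, q = 279. (Wedge: pb − ps = 7.)
Burden on consumers: $5; on suppliers: $2. (They sum to $7.)
The less price-elastic side of the market bears the larger share of a per-unit tax.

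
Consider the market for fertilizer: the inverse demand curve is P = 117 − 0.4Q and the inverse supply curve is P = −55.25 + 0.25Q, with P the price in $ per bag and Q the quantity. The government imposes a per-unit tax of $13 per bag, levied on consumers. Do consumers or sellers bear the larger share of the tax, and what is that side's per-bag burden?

Consumers bear the larger share: $8 per bag.

Rewrite in direct form: Qd = 292.5 − 2.5P and Qs = 4P + 221.
Without the tax, 292.5 − 2.5P = 4P + 221 gives 6.5P = 71.5, so P* = $11 and Q* = 265.
With the tax collected from consumers, demand (in seller-price terms) shifts: Qd = 292.5 − 2.5(P + 13).
New equilibrium: consumers pay $19, sellers receive $6, Q = 245. (Wedge: Pb − Ps = 13.)
Per-bag burden: consumers $8, sellers $5.
Consumers take the larger share because demand is less price-elastic here (demand slope 2.5 vs supply slope 4).
The less price-elastic side of the market bears the larger share of a per-unit tax.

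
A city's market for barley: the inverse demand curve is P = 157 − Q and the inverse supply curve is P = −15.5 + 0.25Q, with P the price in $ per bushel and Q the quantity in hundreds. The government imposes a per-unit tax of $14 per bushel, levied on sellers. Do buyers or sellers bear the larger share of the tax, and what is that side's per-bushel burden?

Inverting to Q(P) form: Qd = 157 − P; Qs = 4P + 62.
Before the tax: set 157 − P = 4P + 62 → P* = $19, Q* = 138.
With the tax collected from sellers, supply shifts: Qs = 4(P − 14) + 62.
Solving gives Q = 126.8 with buyers paying $30.2 and sellers receiving $16.2 (the $14 wedge).
Per-bushel burden: buyers $11.2, sellers $2.8.
Buyers take the larger share because demand is less price-elastic here (demand slope 1 vs supply slope 4).
The less price-elastic side of the market bears the larger share of a per-unit tax.

Buyers bear the larger share: $11.2 per bushel.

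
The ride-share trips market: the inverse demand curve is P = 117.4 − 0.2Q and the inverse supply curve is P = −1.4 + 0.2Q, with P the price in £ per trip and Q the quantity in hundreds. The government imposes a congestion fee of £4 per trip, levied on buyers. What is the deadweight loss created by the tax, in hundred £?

Deadweight loss = £20 hundred.

Inverting to Q(P) form: Qd = 587 − 5P; Qs = 5P + 7.
Before the tax: set 587 − 5P = 5P + 7 → P* = £58, Q* = 297.
With the tax collected from buyers, demand (in seller-price terms) shifts: Qd = 587 − 5(P + 4).
Solving gives Q = 287 with buyers paying £60 and producers receiving £56 (the £4 wedge).
Quantity falls by |ΔQ| = |297 − 287| = 10.
DWL = ½ · t · |ΔQ| = ½ · 4 · 10 = £20.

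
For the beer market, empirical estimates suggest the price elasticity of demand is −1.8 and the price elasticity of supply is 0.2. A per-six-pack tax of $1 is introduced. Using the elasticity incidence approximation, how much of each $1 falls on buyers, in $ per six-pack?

Incidence ratio: buyers' share ≈ εs / (εs + |εd|) = 0.2 / (0.2 + 1.8) = 0.1.
So buyers bear ≈ 0.1 × $1 = $0.1; producers bear $0.9.

Buyers bear ≈ $0.1 per six-pack.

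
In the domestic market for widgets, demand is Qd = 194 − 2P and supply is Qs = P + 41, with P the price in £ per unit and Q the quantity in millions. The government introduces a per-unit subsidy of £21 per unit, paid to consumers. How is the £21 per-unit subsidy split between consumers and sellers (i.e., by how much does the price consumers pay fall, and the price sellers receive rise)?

Without the subsidy, 194 − 2P = P + 41 gives 3P = 153, so P* = £51 and Q* = 92.
With a per-unit subsidy paid to consumers, each effectively pays P − 21, so demand becomes Qd = 194 − 2(P − 21).
New equilibrium: consumers pay £44, sellers receive £65, Q = 106. (Wedge: Pb − Ps = −21.)
Gain to consumers: £7; to sellers: £14. (They sum to £21.)

Consumers gain £7 per unit; sellers gain £14 per unit.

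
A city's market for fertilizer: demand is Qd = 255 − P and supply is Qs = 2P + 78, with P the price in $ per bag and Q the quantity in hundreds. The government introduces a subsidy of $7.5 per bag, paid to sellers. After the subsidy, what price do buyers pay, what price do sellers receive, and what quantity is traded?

Buyers pay $54; sellers receive $61.5; quantity = 201.

Before the subsidy: set 255 − P = 2P + 78 → P* = $59, Q* = 196.
With a per-unit subsidy paid to sellers, each receives P + 7.5 per unit sold, so supply becomes Qs = 2(P + 7.5) + 78.
New equilibrium: buyers pay $54, sellers receive $61.5, Q = 201. (Wedge: Pb − Ps = −7.5.)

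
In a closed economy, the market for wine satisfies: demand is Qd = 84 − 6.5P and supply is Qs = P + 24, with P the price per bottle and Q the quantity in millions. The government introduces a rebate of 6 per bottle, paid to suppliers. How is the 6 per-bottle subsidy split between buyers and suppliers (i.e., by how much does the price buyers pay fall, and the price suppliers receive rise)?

Buyers gain 0.8 per bottle; suppliers gain 5.2 per bottle.

Before the subsidy: set 84 − 6.5P = P + 24 → P* = 8, Q* = 32.
With a per-unit subsidy paid to suppliers, each receives P + 6 per unit sold, so supply becomes Qs = (P + 6) + 24.
New equilibrium: buyers pay 7.2, suppliers receive 13.2, Q = 37.2. (Wedge: Pb − Ps = −6.)
Gain to buyers: 0.8; to suppliers: 5.2. (They sum to 6.)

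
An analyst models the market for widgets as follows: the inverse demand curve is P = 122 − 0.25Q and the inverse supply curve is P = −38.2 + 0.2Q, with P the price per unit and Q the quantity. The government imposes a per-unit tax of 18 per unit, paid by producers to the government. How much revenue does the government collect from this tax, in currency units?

Inverting to Q(P) form: Qd = 488 − 4P; Qs = 5P + 191.
Before the tax: set 488 − 4P = 5P + 191 → P* = 33, Q* = 356.
With the tax collected from producers, supply shifts: Qs = 5(P − 18) + 191.
Solving gives Q = 316 with consumers paying 43 and producers receiving 25 (the 18 wedge).
Revenue = t · Q = 18 · 316 = 5688.

Tax revenue = 5688.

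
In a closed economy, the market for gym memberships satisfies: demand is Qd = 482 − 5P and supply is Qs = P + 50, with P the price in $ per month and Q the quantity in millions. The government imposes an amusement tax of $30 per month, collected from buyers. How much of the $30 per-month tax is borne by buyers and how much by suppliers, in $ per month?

Buyers bear $5 per month; suppliers bear $25 per month.

Without the tax, 482 − 5P = P + 50 gives 6P = 432, so P* = $72 and Q* = 122.
With the tax collected from buyers, demand (in seller-price terms) shifts: Qd = 482 − 5(P + 30).
New equilibrium: buyers pay $77, suppliers receive $47, Q = 97. (Wedge: Pb − Ps = 30.)
Burden on buyers: $5; on suppliers: $25. (They sum to $30.)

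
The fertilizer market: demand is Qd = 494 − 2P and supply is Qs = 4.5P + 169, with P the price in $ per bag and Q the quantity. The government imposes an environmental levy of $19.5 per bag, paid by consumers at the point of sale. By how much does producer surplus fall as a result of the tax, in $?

Producer surplus falls by $2283.

Without the tax, 494 − 2P = 4.5P + 169 gives 6.5P = 325, so P* = $50 and Q* = 394.
With the tax collected from consumers, demand (in seller-price terms) shifts: Qd = 494 − 2(P + 19.5).
New equilibrium: consumers pay $63.5, producers receive $44, Q = 367. (Wedge: Pb − Ps = 19.5.)
ΔPS is the trapezoid between Q = 367 and Q = 394 of height $6: ½ · (394 + 367) · 6 = $2283.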